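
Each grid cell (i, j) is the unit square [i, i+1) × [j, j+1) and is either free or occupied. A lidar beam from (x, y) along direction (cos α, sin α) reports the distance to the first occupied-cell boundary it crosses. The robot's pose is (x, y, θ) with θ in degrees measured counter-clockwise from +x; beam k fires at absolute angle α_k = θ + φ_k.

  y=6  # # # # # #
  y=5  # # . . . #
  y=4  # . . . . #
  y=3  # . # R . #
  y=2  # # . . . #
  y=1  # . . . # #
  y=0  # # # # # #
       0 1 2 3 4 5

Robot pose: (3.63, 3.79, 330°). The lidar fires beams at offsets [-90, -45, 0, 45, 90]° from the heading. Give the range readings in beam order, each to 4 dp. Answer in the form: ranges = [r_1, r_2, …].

beam 1: φ=-90°, α=240°
  d=(-0.5000,-0.8660)  start (3,3)  tX=1.2600 tY=0.9122  stride 1/|dx|=2.0000 1/|dy|=1.1547
    cross y-line → (3,2), t=0.9122
    cross x-line → (2,2), t=1.2600
    cross y-line → (2,1), t=2.0669
    cross y-line → (2,0), t=3.2216 (wall)
  → r_1 = 3.2216
beam 2: φ=-45°, α=285°
  d=(0.2588,-0.9659)  start (3,3)  tX=1.4296 tY=0.8179  stride 1/|dx|=3.8637 1/|dy|=1.0353
    cross y-line → (3,2), t=0.8179
    cross x-line → (4,2), t=1.4296
    cross y-line → (4,1), t=1.8531 (wall)
  → r_2 = 1.8531
beam 3: φ=0°, α=330°
  d=(0.8660,-0.5000)  start (3,3)  tX=0.4272 tY=1.5800  stride 1/|dx|=1.1547 1/|dy|=2.0000
    cross x-line → (4,3), t=0.4272
    cross y-line → (4,2), t=1.5800
    cross x-line → (5,2), t=1.5819 (wall)
  → r_3 = 1.5819
beam 4: φ=45°, α=15°
  d=(0.9659,0.2588)  start (3,3)  tX=0.3831 tY=0.8114  stride 1/|dx|=1.0353 1/|dy|=3.8637
    cross x-line → (4,3), t=0.3831
    cross y-line → (4,4), t=0.8114
    cross x-line → (5,4), t=1.4183 (wall)
  → r_4 = 1.4183
beam 5: φ=90°, α=60°
  d=(0.5000,0.8660)  start (3,3)  tX=0.7400 tY=0.2425  stride 1/|dx|=2.0000 1/|dy|=1.1547
    cross y-line → (3,4), t=0.2425
    cross x-line → (4,4), t=0.7400
    cross y-line → (4,5), t=1.3972
    cross y-line → (4,6), t=2.5519 (wall)
  → r_5 = 2.5519

ranges = [3.2216, 1.8531, 1.5819, 1.4183, 2.5519]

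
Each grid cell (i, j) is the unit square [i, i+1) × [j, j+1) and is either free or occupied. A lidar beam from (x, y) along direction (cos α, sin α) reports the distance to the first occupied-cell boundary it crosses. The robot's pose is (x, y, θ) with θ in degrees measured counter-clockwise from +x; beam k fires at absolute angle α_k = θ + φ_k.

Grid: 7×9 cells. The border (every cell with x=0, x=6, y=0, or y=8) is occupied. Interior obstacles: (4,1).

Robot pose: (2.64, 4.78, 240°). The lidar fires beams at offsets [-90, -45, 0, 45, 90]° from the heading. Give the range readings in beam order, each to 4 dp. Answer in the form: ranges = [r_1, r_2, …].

beam 1: φ=-90°, α=150°
  d=(-0.8660,0.5000)  start (2,4)  tX=0.7390 tY=0.4400  stride 1/|dx|=1.1547 1/|dy|=2.0000
    cross y-line → (2,5), t=0.4400
    cross x-line → (1,5), t=0.7390
    cross x-line → (0,5), t=1.8937 (wall)
  → r_1 = 1.8937
beam 2: φ=-45°, α=195°
  d=(-0.9659,-0.2588)  start (2,4)  tX=0.6626 tY=3.0137  stride 1/|dx|=1.0353 1/|dy|=3.8637
    cross x-line → (1,4), t=0.6626
    cross x-line → (0,4), t=1.6979 (wall)
  → r_2 = 1.6979
beam 3: φ=0°, α=240°
  d=(-0.5000,-0.8660)  start (2,4)  tX=1.2800 tY=0.9007  stride 1/|dx|=2.0000 1/|dy|=1.1547
    cross y-line → (2,3), t=0.9007
    cross x-line → (1,3), t=1.2800
    cross y-line → (1,2), t=2.0554
    cross y-line → (1,1), t=3.2101
    cross x-line → (0,1), t=3.2800 (wall)
  → r_3 = 3.2800
beam 4: φ=45°, α=285°
  d=(0.2588,-0.9659)  start (2,4)  tX=1.3909 tY=0.8075  stride 1/|dx|=3.8637 1/|dy|=1.0353
    cross y-line → (2,3), t=0.8075
    cross x-line → (3,3), t=1.3909
    cross y-line → (3,2), t=1.8428
    cross y-line → (3,1), t=2.8781
    cross y-line → (3,0), t=3.9133 (wall)
  → r_4 = 3.9133
beam 5: φ=90°, α=330°
  d=(0.8660,-0.5000)  start (2,4)  tX=0.4157 tY=1.5600  stride 1/|dx|=1.1547 1/|dy|=2.0000
    cross x-line → (3,4), t=0.4157
    cross y-line → (3,3), t=1.5600
    cross x-line → (4,3), t=1.5704
    cross x-line → (5,3), t=2.7251
    cross y-line → (5,2), t=3.5600
    cross x-line → (6,2), t=3.8798 (wall)
  → r_5 = 3.8798

ranges = [1.8937, 1.6979, 3.2800, 3.9133, 3.8798]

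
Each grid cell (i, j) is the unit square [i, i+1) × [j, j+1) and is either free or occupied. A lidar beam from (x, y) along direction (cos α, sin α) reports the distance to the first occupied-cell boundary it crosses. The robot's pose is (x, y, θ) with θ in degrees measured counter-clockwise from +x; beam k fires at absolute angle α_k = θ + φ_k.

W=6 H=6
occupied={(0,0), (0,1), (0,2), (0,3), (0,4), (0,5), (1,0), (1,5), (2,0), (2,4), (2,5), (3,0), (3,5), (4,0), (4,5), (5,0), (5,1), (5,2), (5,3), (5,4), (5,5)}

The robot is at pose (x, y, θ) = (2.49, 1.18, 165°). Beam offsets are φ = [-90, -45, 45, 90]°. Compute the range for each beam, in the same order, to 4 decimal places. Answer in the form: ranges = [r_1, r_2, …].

ranges = [3.9548, 2.9800, 0.3600, 0.1863]

beam 1: φ=-90°, α=75°
  direction (0.2588, 0.9659); cell (2,1); t to first gridline: x 1.9705, y 0.8489 (then +3.8637 / +1.0353)
    (2,2) via y @ 0.8489
    (2,3) via y @ 1.8842
    (3,3) via x @ 1.9705
    (3,4) via y @ 2.9195
    (3,5) via y @ 3.9548  # hit
  → r_1 = 3.9548
beam 2: φ=-45°, α=120°
  direction (-0.5000, 0.8660); cell (2,1); t to first gridline: x 0.9800, y 0.9469 (then +2.0000 / +1.1547)
    (2,2) via y @ 0.9469
    (1,2) via x @ 0.9800
    (1,3) via y @ 2.1016
    (0,3) via x @ 2.9800  # hit
  → r_2 = 2.9800
beam 3: φ=45°, α=210°
  direction (-0.8660, -0.5000); cell (2,1); t to first gridline: x 0.5658, y 0.3600 (then +1.1547 / +2.0000)
    (2,0) via y @ 0.3600  # hit
  → r_3 = 0.3600
beam 4: φ=90°, α=255°
  direction (-0.2588, -0.9659); cell (2,1); t to first gridline: x 1.8932, y 0.1863 (then +3.8637 / +1.0353)
    (2,0) via y @ 0.1863  # hit
  → r_4 = 0.1863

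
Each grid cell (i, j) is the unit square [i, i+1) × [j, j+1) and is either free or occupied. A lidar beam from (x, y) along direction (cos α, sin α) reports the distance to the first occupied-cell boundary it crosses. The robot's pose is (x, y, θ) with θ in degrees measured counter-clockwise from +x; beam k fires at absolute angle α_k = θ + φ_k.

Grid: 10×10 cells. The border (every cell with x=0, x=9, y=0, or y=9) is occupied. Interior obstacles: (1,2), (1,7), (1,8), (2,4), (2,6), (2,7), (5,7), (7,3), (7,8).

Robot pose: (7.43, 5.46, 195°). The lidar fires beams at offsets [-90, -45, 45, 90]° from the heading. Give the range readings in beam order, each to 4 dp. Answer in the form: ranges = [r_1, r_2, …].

ranges = [3.6649, 6.2700, 5.1500, 1.5115]

beam 1: φ=-90°, α=105°
  dir = (cos 105°, sin 105°) = (-0.2588, 0.9659); from cell (7,5)
  next x-line at t=1.6614, next y-line at t=0.5590; Δt_x=3.8637, Δt_y=1.0353
    y: enter (7,6) at t=0.5590
    y: enter (7,7) at t=1.5943
    x: enter (6,7) at t=1.6614
    y: enter (6,8) at t=2.6296
    y: enter (6,9) at t=3.6649 ← occupied
  → r_1 = 3.6649
beam 2: φ=-45°, α=150°
  dir = (cos 150°, sin 150°) = (-0.8660, 0.5000); from cell (7,5)
  next x-line at t=0.4965, next y-line at t=1.0800; Δt_x=1.1547, Δt_y=2.0000
    x: enter (6,5) at t=0.4965
    y: enter (6,6) at t=1.0800
    x: enter (5,6) at t=1.6512
    x: enter (4,6) at t=2.8059
    y: enter (4,7) at t=3.0800
    x: enter (3,7) at t=3.9606
    y: enter (3,8) at t=5.0800
    x: enter (2,8) at t=5.1153
    x: enter (1,8) at t=6.2700 ← occupied
  → r_2 = 6.2700
beam 3: φ=45°, α=240°
  dir = (cos 240°, sin 240°) = (-0.5000, -0.8660); from cell (7,5)
  next x-line at t=0.8600, next y-line at t=0.5312; Δt_x=2.0000, Δt_y=1.1547
    y: enter (7,4) at t=0.5312
    x: enter (6,4) at t=0.8600
    y: enter (6,3) at t=1.6859
    y: enter (6,2) at t=2.8406
    x: enter (5,2) at t=2.8600
    y: enter (5,1) at t=3.9953
    x: enter (4,1) at t=4.8600
    y: enter (4,0) at t=5.1500 ← occupied
  → r_3 = 5.1500
beam 4: φ=90°, α=285°
  dir = (cos 285°, sin 285°) = (0.2588, -0.9659); from cell (7,5)
  next x-line at t=2.2023, next y-line at t=0.4762; Δt_x=3.8637, Δt_y=1.0353
    y: enter (7,4) at t=0.4762
    y: enter (7,3) at t=1.5115 ← occupied
  → r_4 = 1.5115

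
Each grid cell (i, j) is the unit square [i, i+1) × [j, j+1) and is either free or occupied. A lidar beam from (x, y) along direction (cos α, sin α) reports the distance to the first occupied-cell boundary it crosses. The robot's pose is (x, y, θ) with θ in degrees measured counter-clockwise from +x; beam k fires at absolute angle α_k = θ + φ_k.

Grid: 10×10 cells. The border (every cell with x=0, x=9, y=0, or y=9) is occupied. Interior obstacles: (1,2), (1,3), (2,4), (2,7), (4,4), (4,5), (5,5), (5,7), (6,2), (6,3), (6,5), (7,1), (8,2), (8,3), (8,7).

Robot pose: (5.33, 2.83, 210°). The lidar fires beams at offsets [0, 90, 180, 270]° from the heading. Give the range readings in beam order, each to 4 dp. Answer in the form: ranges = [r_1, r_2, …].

beam 1: φ=0°, α=210°
  d=(-0.8660,-0.5000)  start (5,2)  tX=0.3811 tY=1.6600  stride 1/|dx|=1.1547 1/|dy|=2.0000
    cross x-line → (4,2), t=0.3811
    cross x-line → (3,2), t=1.5358
    cross y-line → (3,1), t=1.6600
    cross x-line → (2,1), t=2.6905
    cross y-line → (2,0), t=3.6600 (wall)
  → r_1 = 3.6600
beam 2: φ=90°, α=300°
  d=(0.5000,-0.8660)  start (5,2)  tX=1.3400 tY=0.9584  stride 1/|dx|=2.0000 1/|dy|=1.1547
    cross y-line → (5,1), t=0.9584
    cross x-line → (6,1), t=1.3400
    cross y-line → (6,0), t=2.1131 (wall)
  → r_2 = 2.1131
beam 3: φ=180°, α=30°
  d=(0.8660,0.5000)  start (5,2)  tX=0.7736 tY=0.3400  stride 1/|dx|=1.1547 1/|dy|=2.0000
    cross y-line → (5,3), t=0.3400
    cross x-line → (6,3), t=0.7736 (wall)
  → r_3 = 0.7736
beam 4: φ=270°, α=120°
  d=(-0.5000,0.8660)  start (5,2)  tX=0.6600 tY=0.1963  stride 1/|dx|=2.0000 1/|dy|=1.1547
    cross y-line → (5,3), t=0.1963
    cross x-line → (4,3), t=0.6600
    cross y-line → (4,4), t=1.3510 (wall)
  → r_4 = 1.3510

ranges = [3.6600, 2.1131, 0.7736, 1.3510]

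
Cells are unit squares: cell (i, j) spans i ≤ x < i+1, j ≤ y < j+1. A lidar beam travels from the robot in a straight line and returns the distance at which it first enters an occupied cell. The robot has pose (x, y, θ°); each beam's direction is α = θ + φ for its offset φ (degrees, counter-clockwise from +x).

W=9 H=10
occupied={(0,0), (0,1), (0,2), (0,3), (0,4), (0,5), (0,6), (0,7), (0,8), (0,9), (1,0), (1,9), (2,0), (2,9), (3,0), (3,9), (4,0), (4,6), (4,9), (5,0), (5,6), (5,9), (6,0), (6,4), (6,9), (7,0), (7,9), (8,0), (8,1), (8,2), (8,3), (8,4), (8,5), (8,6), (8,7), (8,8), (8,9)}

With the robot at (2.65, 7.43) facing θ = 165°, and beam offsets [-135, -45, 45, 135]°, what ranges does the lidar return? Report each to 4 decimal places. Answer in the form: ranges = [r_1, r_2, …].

ranges = [3.1400, 1.8129, 1.9053, 7.4247]

beam 1: φ=-135°, α=30°
  d=(0.8660,0.5000)  start (2,7)  tX=0.4041 tY=1.1400  stride 1/|dx|=1.1547 1/|dy|=2.0000
    cross x-line → (3,7), t=0.4041
    cross y-line → (3,8), t=1.1400
    cross x-line → (4,8), t=1.5588
    cross x-line → (5,8), t=2.7135
    cross y-line → (5,9), t=3.1400 (wall)
  → r_1 = 3.1400
beam 2: φ=-45°, α=120°
  d=(-0.5000,0.8660)  start (2,7)  tX=1.3000 tY=0.6582  stride 1/|dx|=2.0000 1/|dy|=1.1547
    cross y-line → (2,8), t=0.6582
    cross x-line → (1,8), t=1.3000
    cross y-line → (1,9), t=1.8129 (wall)
  → r_2 = 1.8129
beam 3: φ=45°, α=210°
  d=(-0.8660,-0.5000)  start (2,7)  tX=0.7506 tY=0.8600  stride 1/|dx|=1.1547 1/|dy|=2.0000
    cross x-line → (1,7), t=0.7506
    cross y-line → (1,6), t=0.8600
    cross x-line → (0,6), t=1.9053 (wall)
  → r_3 = 1.9053
beam 4: φ=135°, α=300°
  d=(0.5000,-0.8660)  start (2,7)  tX=0.7000 tY=0.4965  stride 1/|dx|=2.0000 1/|dy|=1.1547
    cross y-line → (2,6), t=0.4965
    cross x-line → (3,6), t=0.7000
    cross y-line → (3,5), t=1.6512
    cross x-line → (4,5), t=2.7000
    cross y-line → (4,4), t=2.8059
    cross y-line → (4,3), t=3.9606
    cross x-line → (5,3), t=4.7000
    cross y-line → (5,2), t=5.1153
    cross y-line → (5,1), t=6.2700
    cross x-line → (6,1), t=6.7000
    cross y-line → (6,0), t=7.4247 (wall)
  → r_4 = 7.4247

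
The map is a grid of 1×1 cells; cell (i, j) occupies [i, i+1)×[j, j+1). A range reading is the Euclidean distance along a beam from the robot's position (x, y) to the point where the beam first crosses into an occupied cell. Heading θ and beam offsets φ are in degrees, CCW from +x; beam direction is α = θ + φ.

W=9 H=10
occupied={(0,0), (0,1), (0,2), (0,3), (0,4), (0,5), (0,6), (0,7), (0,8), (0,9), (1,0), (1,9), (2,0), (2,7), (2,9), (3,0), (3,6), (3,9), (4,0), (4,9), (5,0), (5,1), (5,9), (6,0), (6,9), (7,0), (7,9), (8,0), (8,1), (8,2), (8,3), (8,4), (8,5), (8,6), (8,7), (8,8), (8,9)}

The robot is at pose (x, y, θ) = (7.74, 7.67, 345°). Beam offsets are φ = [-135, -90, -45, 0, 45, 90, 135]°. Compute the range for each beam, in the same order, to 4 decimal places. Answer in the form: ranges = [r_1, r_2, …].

beam 1: φ=-135°, α=210°
  dir = (cos 210°, sin 210°) = (-0.8660, -0.5000); from cell (7,7)
  next x-line at t=0.8545, next y-line at t=1.3400; Δt_x=1.1547, Δt_y=2.0000
    x: enter (6,7) at t=0.8545
    y: enter (6,6) at t=1.3400
    x: enter (5,6) at t=2.0092
    x: enter (4,6) at t=3.1639
    y: enter (4,5) at t=3.3400
    x: enter (3,5) at t=4.3186
    y: enter (3,4) at t=5.3400
    x: enter (2,4) at t=5.4733
    x: enter (1,4) at t=6.6280
    y: enter (1,3) at t=7.3400
    x: enter (0,3) at t=7.7827 ← occupied
  → r_1 = 7.7827
beam 2: φ=-90°, α=255°
  dir = (cos 255°, sin 255°) = (-0.2588, -0.9659); from cell (7,7)
  next x-line at t=2.8591, next y-line at t=0.6936; Δt_x=3.8637, Δt_y=1.0353
    y: enter (7,6) at t=0.6936
    y: enter (7,5) at t=1.7289
    y: enter (7,4) at t=2.7642
    x: enter (6,4) at t=2.8591
    y: enter (6,3) at t=3.7995
    y: enter (6,2) at t=4.8347
    y: enter (6,1) at t=5.8700
    x: enter (5,1) at t=6.7228 ← occupied
  → r_2 = 6.7228
beam 3: φ=-45°, α=300°
  dir = (cos 300°, sin 300°) = (0.5000, -0.8660); from cell (7,7)
  next x-line at t=0.5200, next y-line at t=0.7736; Δt_x=2.0000, Δt_y=1.1547
    x: enter (8,7) at t=0.5200 ← occupied
  → r_3 = 0.5200
beam 4: φ=0°, α=345°
  dir = (cos 345°, sin 345°) = (0.9659, -0.2588); from cell (7,7)
  next x-line at t=0.2692, next y-line at t=2.5887; Δt_x=1.0353, Δt_y=3.8637
    x: enter (8,7) at t=0.2692 ← occupied
  → r_4 = 0.2692
beam 5: φ=45°, α=30°
  dir = (cos 30°, sin 30°) = (0.8660, 0.5000); from cell (7,7)
  next x-line at t=0.3002, next y-line at t=0.6600; Δt_x=1.1547, Δt_y=2.0000
    x: enter (8,7) at t=0.3002 ← occupied
  → r_5 = 0.3002
beam 6: φ=90°, α=75°
  dir = (cos 75°, sin 75°) = (0.2588, 0.9659); from cell (7,7)
  next x-line at t=1.0046, next y-line at t=0.3416; Δt_x=3.8637, Δt_y=1.0353
    y: enter (7,8) at t=0.3416
    x: enter (8,8) at t=1.0046 ← occupied
  → r_6 = 1.0046
beam 7: φ=135°, α=120°
  dir = (cos 120°, sin 120°) = (-0.5000, 0.8660); from cell (7,7)
  next x-line at t=1.4800, next y-line at t=0.3811; Δt_x=2.0000, Δt_y=1.1547
    y: enter (7,8) at t=0.3811
    x: enter (6,8) at t=1.4800
    y: enter (6,9) at t=1.5358 ← occupied
  → r_7 = 1.5358

ranges = [7.7827, 6.7228, 0.5200, 0.2692, 0.3002, 1.0046, 1.5358]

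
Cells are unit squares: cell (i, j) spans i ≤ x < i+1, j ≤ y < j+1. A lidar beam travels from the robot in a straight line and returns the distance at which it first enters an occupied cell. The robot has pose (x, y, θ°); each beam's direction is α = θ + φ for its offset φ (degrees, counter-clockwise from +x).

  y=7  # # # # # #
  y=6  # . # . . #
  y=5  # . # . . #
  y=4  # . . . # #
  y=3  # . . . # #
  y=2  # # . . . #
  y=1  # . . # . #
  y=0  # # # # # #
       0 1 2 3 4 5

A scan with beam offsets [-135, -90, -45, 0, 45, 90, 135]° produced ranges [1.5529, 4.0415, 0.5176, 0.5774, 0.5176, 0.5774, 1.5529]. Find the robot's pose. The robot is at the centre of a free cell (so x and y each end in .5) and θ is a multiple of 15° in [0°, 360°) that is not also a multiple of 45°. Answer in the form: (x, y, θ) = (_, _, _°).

Candidates: 18 free-cell centres × 16 headings = 288 poses. Raycast each; keep the one whose scan matches to 4 dp.
  (3.5, 6.5, 255°): beam 1 = 0.5774 ≠ 1.5529 ✗
  (3.5, 4.5, 120°): beam 1 = 0.5176 ≠ 1.5529 ✗
  (3.5, 4.5, 300°): beam 1 = 2.5882 ≠ 1.5529 ✗
  (1.5, 1.5, 330°): beam 1 = 0.5176 ≠ 1.5529 ✗
  (1.5, 4.5, 105°): beam 1 = 2.8868 ≠ 1.5529 ✗
  …
  (4.5, 5.5, 300°): r_1=1.5529, r_2=4.0415, r_3=0.5176, r_4=0.5774, r_5=0.5176, r_6=0.5774, r_7=1.5529 — all match ✓
Unique over the lattice → pose = (4.5, 5.5, 300°).

(x, y, θ) = (4.5, 5.5, 300°)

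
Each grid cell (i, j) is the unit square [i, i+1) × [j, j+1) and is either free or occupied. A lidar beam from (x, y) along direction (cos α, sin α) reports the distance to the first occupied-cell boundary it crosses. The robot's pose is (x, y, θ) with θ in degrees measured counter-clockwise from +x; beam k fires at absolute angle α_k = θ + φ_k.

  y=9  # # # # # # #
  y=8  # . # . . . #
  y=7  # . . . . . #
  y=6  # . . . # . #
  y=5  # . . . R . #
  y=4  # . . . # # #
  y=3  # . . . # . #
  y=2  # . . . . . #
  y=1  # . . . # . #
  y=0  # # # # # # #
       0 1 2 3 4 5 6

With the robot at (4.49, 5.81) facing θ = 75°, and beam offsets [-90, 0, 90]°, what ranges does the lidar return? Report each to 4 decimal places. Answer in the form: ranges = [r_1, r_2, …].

ranges = [1.5633, 0.1967, 3.6131]

beam 1: φ=-90°, α=345°
  dir = (cos 345°, sin 345°) = (0.9659, -0.2588); from cell (4,5)
  next x-line at t=0.5280, next y-line at t=3.1296; Δt_x=1.0353, Δt_y=3.8637
    x: enter (5,5) at t=0.5280
    x: enter (6,5) at t=1.5633 ← occupied
  → r_1 = 1.5633
beam 2: φ=0°, α=75°
  dir = (cos 75°, sin 75°) = (0.2588, 0.9659); from cell (4,5)
  next x-line at t=1.9705, next y-line at t=0.1967; Δt_x=3.8637, Δt_y=1.0353
    y: enter (4,6) at t=0.1967 ← occupied
  → r_2 = 0.1967
beam 3: φ=90°, α=165°
  dir = (cos 165°, sin 165°) = (-0.9659, 0.2588); from cell (4,5)
  next x-line at t=0.5073, next y-line at t=0.7341; Δt_x=1.0353, Δt_y=3.8637
    x: enter (3,5) at t=0.5073
    y: enter (3,6) at t=0.7341
    x: enter (2,6) at t=1.5426
    x: enter (1,6) at t=2.5778
    x: enter (0,6) at t=3.6131 ← occupied
  → r_3 = 3.6131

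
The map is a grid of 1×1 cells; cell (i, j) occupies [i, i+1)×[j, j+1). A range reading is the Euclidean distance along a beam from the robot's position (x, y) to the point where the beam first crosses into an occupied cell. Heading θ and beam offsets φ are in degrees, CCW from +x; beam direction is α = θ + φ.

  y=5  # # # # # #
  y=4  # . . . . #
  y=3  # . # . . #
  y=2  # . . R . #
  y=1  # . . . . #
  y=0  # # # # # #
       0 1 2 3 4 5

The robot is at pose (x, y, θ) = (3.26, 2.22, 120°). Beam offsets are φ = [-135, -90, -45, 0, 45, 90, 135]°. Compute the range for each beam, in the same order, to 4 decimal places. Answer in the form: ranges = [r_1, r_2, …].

beam 1: φ=-135°, α=345°
  dir = (cos 345°, sin 345°) = (0.9659, -0.2588); from cell (3,2)
  next x-line at t=0.7661, next y-line at t=0.8500; Δt_x=1.0353, Δt_y=3.8637
    x: enter (4,2) at t=0.7661
    y: enter (4,1) at t=0.8500
    x: enter (5,1) at t=1.8014 ← occupied
  → r_1 = 1.8014
beam 2: φ=-90°, α=30°
  dir = (cos 30°, sin 30°) = (0.8660, 0.5000); from cell (3,2)
  next x-line at t=0.8545, next y-line at t=1.5600; Δt_x=1.1547, Δt_y=2.0000
    x: enter (4,2) at t=0.8545
    y: enter (4,3) at t=1.5600
    x: enter (5,3) at t=2.0092 ← occupied
  → r_2 = 2.0092
beam 3: φ=-45°, α=75°
  dir = (cos 75°, sin 75°) = (0.2588, 0.9659); from cell (3,2)
  next x-line at t=2.8591, next y-line at t=0.8075; Δt_x=3.8637, Δt_y=1.0353
    y: enter (3,3) at t=0.8075
    y: enter (3,4) at t=1.8428
    x: enter (4,4) at t=2.8591
    y: enter (4,5) at t=2.8781 ← occupied
  → r_3 = 2.8781
beam 4: φ=0°, α=120°
  dir = (cos 120°, sin 120°) = (-0.5000, 0.8660); from cell (3,2)
  next x-line at t=0.5200, next y-line at t=0.9007; Δt_x=2.0000, Δt_y=1.1547
    x: enter (2,2) at t=0.5200
    y: enter (2,3) at t=0.9007 ← occupied
  → r_4 = 0.9007
beam 5: φ=45°, α=165°
  dir = (cos 165°, sin 165°) = (-0.9659, 0.2588); from cell (3,2)
  next x-line at t=0.2692, next y-line at t=3.0137; Δt_x=1.0353, Δt_y=3.8637
    x: enter (2,2) at t=0.2692
    x: enter (1,2) at t=1.3044
    x: enter (0,2) at t=2.3397 ← occupied
  → r_5 = 2.3397
beam 6: φ=90°, α=210°
  dir = (cos 210°, sin 210°) = (-0.8660, -0.5000); from cell (3,2)
  next x-line at t=0.3002, next y-line at t=0.4400; Δt_x=1.1547, Δt_y=2.0000
    x: enter (2,2) at t=0.3002
    y: enter (2,1) at t=0.4400
    x: enter (1,1) at t=1.4549
    y: enter (1,0) at t=2.4400 ← occupied
  → r_6 = 2.4400
beam 7: φ=135°, α=255°
  dir = (cos 255°, sin 255°) = (-0.2588, -0.9659); from cell (3,2)
  next x-line at t=1.0046, next y-line at t=0.2278; Δt_x=3.8637, Δt_y=1.0353
    y: enter (3,1) at t=0.2278
    x: enter (2,1) at t=1.0046
    y: enter (2,0) at t=1.2630 ← occupied
  → r_7 = 1.2630

ranges = [1.8014, 2.0092, 2.8781, 0.9007, 2.3397, 2.4400, 1.2630]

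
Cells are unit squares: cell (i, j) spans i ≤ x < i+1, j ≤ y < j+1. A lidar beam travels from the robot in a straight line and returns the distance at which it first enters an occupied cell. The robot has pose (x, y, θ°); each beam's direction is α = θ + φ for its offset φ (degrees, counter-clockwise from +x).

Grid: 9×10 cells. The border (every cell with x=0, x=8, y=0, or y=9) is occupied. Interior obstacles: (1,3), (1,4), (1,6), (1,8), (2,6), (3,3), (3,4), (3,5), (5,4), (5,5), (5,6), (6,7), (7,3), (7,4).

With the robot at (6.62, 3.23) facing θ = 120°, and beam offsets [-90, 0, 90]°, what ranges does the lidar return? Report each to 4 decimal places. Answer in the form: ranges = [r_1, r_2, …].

ranges = [0.4388, 1.2400, 4.4600]

beam 1: φ=-90°, α=30°
  direction (0.8660, 0.5000); cell (6,3); t to first gridline: x 0.4388, y 1.5400 (then +1.1547 / +2.0000)
    (7,3) via x @ 0.4388  # hit
  → r_1 = 0.4388
beam 2: φ=0°, α=120°
  direction (-0.5000, 0.8660); cell (6,3); t to first gridline: x 1.2400, y 0.8891 (then +2.0000 / +1.1547)
    (6,4) via y @ 0.8891
    (5,4) via x @ 1.2400  # hit
  → r_2 = 1.2400
beam 3: φ=90°, α=210°
  direction (-0.8660, -0.5000); cell (6,3); t to first gridline: x 0.7159, y 0.4600 (then +1.1547 / +2.0000)
    (6,2) via y @ 0.4600
    (5,2) via x @ 0.7159
    (4,2) via x @ 1.8706
    (4,1) via y @ 2.4600
    (3,1) via x @ 3.0253
    (2,1) via x @ 4.1800
    (2,0) via y @ 4.4600  # hit
  → r_3 = 4.4600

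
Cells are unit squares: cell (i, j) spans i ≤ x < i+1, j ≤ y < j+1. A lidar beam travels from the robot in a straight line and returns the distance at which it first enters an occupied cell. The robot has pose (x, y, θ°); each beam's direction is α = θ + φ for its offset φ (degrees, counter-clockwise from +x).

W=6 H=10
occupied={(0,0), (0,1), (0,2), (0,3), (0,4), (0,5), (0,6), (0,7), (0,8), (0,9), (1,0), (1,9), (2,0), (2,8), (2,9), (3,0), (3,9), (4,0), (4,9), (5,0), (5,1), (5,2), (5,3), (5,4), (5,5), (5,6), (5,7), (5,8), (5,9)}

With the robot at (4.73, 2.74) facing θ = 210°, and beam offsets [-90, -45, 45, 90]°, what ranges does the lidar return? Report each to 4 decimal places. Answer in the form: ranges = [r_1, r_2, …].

ranges = [7.2284, 3.8616, 1.8014, 0.5400]

beam 1: φ=-90°, α=120°
  dir = (cos 120°, sin 120°) = (-0.5000, 0.8660); from cell (4,2)
  next x-line at t=1.4600, next y-line at t=0.3002; Δt_x=2.0000, Δt_y=1.1547
    y: enter (4,3) at t=0.3002
    y: enter (4,4) at t=1.4549
    x: enter (3,4) at t=1.4600
    y: enter (3,5) at t=2.6096
    x: enter (2,5) at t=3.4600
    y: enter (2,6) at t=3.7643
    y: enter (2,7) at t=4.9190
    x: enter (1,7) at t=5.4600
    y: enter (1,8) at t=6.0737
    y: enter (1,9) at t=7.2284 ← occupied
  → r_1 = 7.2284
beam 2: φ=-45°, α=165°
  dir = (cos 165°, sin 165°) = (-0.9659, 0.2588); from cell (4,2)
  next x-line at t=0.7558, next y-line at t=1.0046; Δt_x=1.0353, Δt_y=3.8637
    x: enter (3,2) at t=0.7558
    y: enter (3,3) at t=1.0046
    x: enter (2,3) at t=1.7910
    x: enter (1,3) at t=2.8263
    x: enter (0,3) at t=3.8616 ← occupied
  → r_2 = 3.8616
beam 3: φ=45°, α=255°
  dir = (cos 255°, sin 255°) = (-0.2588, -0.9659); from cell (4,2)
  next x-line at t=2.8205, next y-line at t=0.7661; Δt_x=3.8637, Δt_y=1.0353
    y: enter (4,1) at t=0.7661
    y: enter (4,0) at t=1.8014 ← occupied
  → r_3 = 1.8014
beam 4: φ=90°, α=300°
  dir = (cos 300°, sin 300°) = (0.5000, -0.8660); from cell (4,2)
  next x-line at t=0.5400, next y-line at t=0.8545; Δt_x=2.0000, Δt_y=1.1547
    x: enter (5,2) at t=0.5400 ← occupied
  → r_4 = 0.5400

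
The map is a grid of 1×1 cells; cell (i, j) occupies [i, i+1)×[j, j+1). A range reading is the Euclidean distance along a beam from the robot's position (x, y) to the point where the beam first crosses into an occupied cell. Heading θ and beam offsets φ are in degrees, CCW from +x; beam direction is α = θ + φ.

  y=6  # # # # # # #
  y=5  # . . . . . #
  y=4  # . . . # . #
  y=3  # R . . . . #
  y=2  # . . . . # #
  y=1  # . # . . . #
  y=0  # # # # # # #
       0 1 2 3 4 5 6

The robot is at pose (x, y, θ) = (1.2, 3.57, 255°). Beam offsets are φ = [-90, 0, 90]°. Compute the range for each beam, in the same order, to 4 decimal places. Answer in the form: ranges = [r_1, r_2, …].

ranges = [0.2071, 0.7727, 3.9340]

beam 1: φ=-90°, α=165°
  dir = (cos 165°, sin 165°) = (-0.9659, 0.2588); from cell (1,3)
  next x-line at t=0.2071, next y-line at t=1.6614; Δt_x=1.0353, Δt_y=3.8637
    x: enter (0,3) at t=0.2071 ← occupied
  → r_1 = 0.2071
beam 2: φ=0°, α=255°
  dir = (cos 255°, sin 255°) = (-0.2588, -0.9659); from cell (1,3)
  next x-line at t=0.7727, next y-line at t=0.5901; Δt_x=3.8637, Δt_y=1.0353
    y: enter (1,2) at t=0.5901
    x: enter (0,2) at t=0.7727 ← occupied
  → r_2 = 0.7727
beam 3: φ=90°, α=345°
  dir = (cos 345°, sin 345°) = (0.9659, -0.2588); from cell (1,3)
  next x-line at t=0.8282, next y-line at t=2.2023; Δt_x=1.0353, Δt_y=3.8637
    x: enter (2,3) at t=0.8282
    x: enter (3,3) at t=1.8635
    y: enter (3,2) at t=2.2023
    x: enter (4,2) at t=2.8988
    x: enter (5,2) at t=3.9340 ← occupied
  → r_3 = 3.9340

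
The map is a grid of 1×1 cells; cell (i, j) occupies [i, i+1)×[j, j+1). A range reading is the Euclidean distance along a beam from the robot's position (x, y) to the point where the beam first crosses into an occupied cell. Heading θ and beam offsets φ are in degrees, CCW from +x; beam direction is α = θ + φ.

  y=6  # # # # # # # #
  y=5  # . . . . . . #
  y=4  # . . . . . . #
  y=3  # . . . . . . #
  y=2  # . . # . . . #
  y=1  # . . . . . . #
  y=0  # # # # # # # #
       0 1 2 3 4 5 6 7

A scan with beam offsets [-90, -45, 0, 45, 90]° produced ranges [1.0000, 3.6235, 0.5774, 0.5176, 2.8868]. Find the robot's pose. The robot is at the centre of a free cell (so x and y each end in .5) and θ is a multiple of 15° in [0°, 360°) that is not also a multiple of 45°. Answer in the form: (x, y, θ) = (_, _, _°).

(x, y, θ) = (3.5, 1.5, 60°)

The pose lattice has 29·16 = 464 candidates. Test each by forward raycasting.
  (1.5, 4.5, 255°): beam 1 = 0.5176 ≠ 1.0000 ✗
  (5.5, 1.5, 150°): beam 1 = 3.0000 ≠ 1.0000 ✗
  (4.5, 5.5, 75°): beam 1 = 2.5882 ≠ 1.0000 ✗
  …
  (3.5, 1.5, 60°): r_1=1.0000, r_2=3.6235, r_3=0.5774, r_4=0.5176, r_5=2.8868 — all match ✓
No second candidate reproduces the full scan.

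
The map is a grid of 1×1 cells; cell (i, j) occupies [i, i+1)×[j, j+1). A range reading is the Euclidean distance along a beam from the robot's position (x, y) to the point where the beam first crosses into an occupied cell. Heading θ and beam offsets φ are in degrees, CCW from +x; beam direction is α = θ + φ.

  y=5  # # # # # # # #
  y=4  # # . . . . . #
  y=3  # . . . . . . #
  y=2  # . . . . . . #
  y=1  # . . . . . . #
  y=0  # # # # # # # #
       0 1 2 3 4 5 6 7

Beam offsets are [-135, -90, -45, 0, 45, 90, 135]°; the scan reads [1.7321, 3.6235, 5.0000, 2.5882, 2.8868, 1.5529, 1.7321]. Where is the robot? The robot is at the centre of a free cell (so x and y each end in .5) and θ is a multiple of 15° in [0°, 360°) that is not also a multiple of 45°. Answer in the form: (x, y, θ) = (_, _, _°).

(x, y, θ) = (5.5, 3.5, 255°)

Enumerate (i+0.5, j+0.5, θ) over the 23 free cells and 16 admissible headings. For each, cast all 7 beams and compare to the given ranges.
  (1.5, 1.5, 165°): beam 1 = 6.3509 ≠ 1.7321 ✗
  (6.5, 1.5, 105°): beam 1 = 0.5774 ≠ 1.7321 ✗
  (1.5, 3.5, 120°): beam 1 = 5.6940 ≠ 1.7321 ✗
  …
  (5.5, 3.5, 255°): r_1=1.7321, r_2=3.6235, r_3=5.0000, r_4=2.5882, r_5=2.8868, r_6=1.5529, r_7=1.7321 — all match ✓
Only this pose fits every beam.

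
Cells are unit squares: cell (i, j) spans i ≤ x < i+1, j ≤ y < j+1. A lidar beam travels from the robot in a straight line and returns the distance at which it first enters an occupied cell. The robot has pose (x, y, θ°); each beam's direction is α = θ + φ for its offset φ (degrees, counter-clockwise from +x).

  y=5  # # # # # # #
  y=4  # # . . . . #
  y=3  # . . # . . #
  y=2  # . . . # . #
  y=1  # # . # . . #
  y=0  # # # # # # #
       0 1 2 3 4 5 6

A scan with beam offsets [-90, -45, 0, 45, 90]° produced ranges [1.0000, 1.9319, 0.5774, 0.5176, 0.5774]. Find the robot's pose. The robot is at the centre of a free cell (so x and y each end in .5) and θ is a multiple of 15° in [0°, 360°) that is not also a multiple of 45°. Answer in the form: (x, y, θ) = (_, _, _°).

(x, y, θ) = (2.5, 4.5, 60°)

Enumerate (i+0.5, j+0.5, θ) over the 15 free cells and 16 admissible headings. For each, cast all 5 beams and compare to the given ranges.
  (3.5, 4.5, 240°): beam 2 = 1.5529 ≠ 1.9319 ✗
  (2.5, 2.5, 285°): beam 1 = 1.5529 ≠ 1.0000 ✗
  (3.5, 4.5, 75°): beam 1 = 2.5882 ≠ 1.0000 ✗
  (5.5, 3.5, 255°): beam 1 = 1.5529 ≠ 1.0000 ✗
  …
  (2.5, 4.5, 60°): r_1=1.0000, r_2=1.9319, r_3=0.5774, r_4=0.5176, r_5=0.5774 — all match ✓
Only this pose fits every beam.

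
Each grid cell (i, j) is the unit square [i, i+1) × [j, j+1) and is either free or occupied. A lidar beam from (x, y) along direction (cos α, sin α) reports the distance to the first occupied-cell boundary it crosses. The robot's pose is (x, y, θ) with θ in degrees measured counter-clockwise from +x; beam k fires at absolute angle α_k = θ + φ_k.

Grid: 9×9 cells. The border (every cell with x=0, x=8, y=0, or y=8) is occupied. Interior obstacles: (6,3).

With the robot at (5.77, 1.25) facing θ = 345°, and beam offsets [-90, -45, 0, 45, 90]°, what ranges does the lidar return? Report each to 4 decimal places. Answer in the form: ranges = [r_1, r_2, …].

beam 1: φ=-90°, α=255°
  d=(-0.2588,-0.9659)  start (5,1)  tX=2.9751 tY=0.2588  stride 1/|dx|=3.8637 1/|dy|=1.0353
    cross y-line → (5,0), t=0.2588 (wall)
  → r_1 = 0.2588
beam 2: φ=-45°, α=300°
  d=(0.5000,-0.8660)  start (5,1)  tX=0.4600 tY=0.2887  stride 1/|dx|=2.0000 1/|dy|=1.1547
    cross y-line → (5,0), t=0.2887 (wall)
  → r_2 = 0.2887
beam 3: φ=0°, α=345°
  d=(0.9659,-0.2588)  start (5,1)  tX=0.2381 tY=0.9659  stride 1/|dx|=1.0353 1/|dy|=3.8637
    cross x-line → (6,1), t=0.2381
    cross y-line → (6,0), t=0.9659 (wall)
  → r_3 = 0.9659
beam 4: φ=45°, α=30°
  d=(0.8660,0.5000)  start (5,1)  tX=0.2656 tY=1.5000  stride 1/|dx|=1.1547 1/|dy|=2.0000
    cross x-line → (6,1), t=0.2656
    cross x-line → (7,1), t=1.4203
    cross y-line → (7,2), t=1.5000
    cross x-line → (8,2), t=2.5750 (wall)
  → r_4 = 2.5750
beam 5: φ=90°, α=75°
  d=(0.2588,0.9659)  start (5,1)  tX=0.8887 tY=0.7765  stride 1/|dx|=3.8637 1/|dy|=1.0353
    cross y-line → (5,2), t=0.7765
    cross x-line → (6,2), t=0.8887
    cross y-line → (6,3), t=1.8117 (wall)
  → r_5 = 1.8117

ranges = [0.2588, 0.2887, 0.9659, 2.5750, 1.8117]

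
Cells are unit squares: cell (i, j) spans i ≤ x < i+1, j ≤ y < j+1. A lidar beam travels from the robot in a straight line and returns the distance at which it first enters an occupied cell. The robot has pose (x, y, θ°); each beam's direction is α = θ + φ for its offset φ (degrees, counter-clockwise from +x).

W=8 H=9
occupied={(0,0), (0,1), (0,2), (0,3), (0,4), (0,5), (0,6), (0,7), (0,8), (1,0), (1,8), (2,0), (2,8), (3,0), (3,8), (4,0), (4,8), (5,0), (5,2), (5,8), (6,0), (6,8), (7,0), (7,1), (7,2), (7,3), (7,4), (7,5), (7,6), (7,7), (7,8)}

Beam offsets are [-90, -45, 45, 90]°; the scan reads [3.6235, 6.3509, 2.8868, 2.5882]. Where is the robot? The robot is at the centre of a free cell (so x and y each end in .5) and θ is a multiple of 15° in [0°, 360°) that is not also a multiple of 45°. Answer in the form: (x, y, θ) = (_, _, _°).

(x, y, θ) = (4.5, 6.5, 285°)

The pose lattice has 41·16 = 656 candidates. Test each by forward raycasting.
  (3.5, 6.5, 330°): beam 1 = 5.0000 ≠ 3.6235 ✗
  (4.5, 5.5, 300°): beam 1 = 4.0415 ≠ 3.6235 ✗
  (4.5, 4.5, 240°): beam 1 = 4.0415 ≠ 3.6235 ✗
  …
  (4.5, 6.5, 285°): r_1=3.6235, r_2=6.3509, r_3=2.8868, r_4=2.5882 — all match ✓
No second candidate reproduces the full scan.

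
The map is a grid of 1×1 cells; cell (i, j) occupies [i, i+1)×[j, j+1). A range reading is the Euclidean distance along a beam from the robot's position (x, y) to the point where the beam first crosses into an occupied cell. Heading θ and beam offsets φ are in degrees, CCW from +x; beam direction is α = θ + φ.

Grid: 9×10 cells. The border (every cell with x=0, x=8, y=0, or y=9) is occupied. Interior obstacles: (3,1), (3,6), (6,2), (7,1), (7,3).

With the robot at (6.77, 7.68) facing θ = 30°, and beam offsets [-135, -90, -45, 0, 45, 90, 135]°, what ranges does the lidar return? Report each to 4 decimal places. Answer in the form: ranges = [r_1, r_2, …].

beam 1: φ=-135°, α=255°
  direction (-0.2588, -0.9659); cell (6,7); t to first gridline: x 2.9751, y 0.7040 (then +3.8637 / +1.0353)
    (6,6) via y @ 0.7040
    (6,5) via y @ 1.7393
    (6,4) via y @ 2.7745
    (5,4) via x @ 2.9751
    (5,3) via y @ 3.8098
    (5,2) via y @ 4.8451
    (5,1) via y @ 5.8804
    (4,1) via x @ 6.8388
    (4,0) via y @ 6.9156  # hit
  → r_1 = 6.9156
beam 2: φ=-90°, α=300°
  direction (0.5000, -0.8660); cell (6,7); t to first gridline: x 0.4600, y 0.7852 (then +2.0000 / +1.1547)
    (7,7) via x @ 0.4600
    (7,6) via y @ 0.7852
    (7,5) via y @ 1.9399
    (8,5) via x @ 2.4600  # hit
  → r_2 = 2.4600
beam 3: φ=-45°, α=345°
  direction (0.9659, -0.2588); cell (6,7); t to first gridline: x 0.2381, y 2.6273 (then +1.0353 / +3.8637)
    (7,7) via x @ 0.2381
    (8,7) via x @ 1.2734  # hit
  → r_3 = 1.2734
beam 4: φ=0°, α=30°
  direction (0.8660, 0.5000); cell (6,7); t to first gridline: x 0.2656, y 0.6400 (then +1.1547 / +2.0000)
    (7,7) via x @ 0.2656
    (7,8) via y @ 0.6400
    (8,8) via x @ 1.4203  # hit
  → r_4 = 1.4203
beam 5: φ=45°, α=75°
  direction (0.2588, 0.9659); cell (6,7); t to first gridline: x 0.8887, y 0.3313 (then +3.8637 / +1.0353)
    (6,8) via y @ 0.3313
    (7,8) via x @ 0.8887
    (7,9) via y @ 1.3666  # hit
  → r_5 = 1.3666
beam 6: φ=90°, α=120°
  direction (-0.5000, 0.8660); cell (6,7); t to first gridline: x 1.5400, y 0.3695 (then +2.0000 / +1.1547)
    (6,8) via y @ 0.3695
    (6,9) via y @ 1.5242  # hit
  → r_6 = 1.5242
beam 7: φ=135°, α=165°
  direction (-0.9659, 0.2588); cell (6,7); t to first gridline: x 0.7972, y 1.2364 (then +1.0353 / +3.8637)
    (5,7) via x @ 0.7972
    (5,8) via y @ 1.2364
    (4,8) via x @ 1.8324
    (3,8) via x @ 2.8677
    (2,8) via x @ 3.9030
    (1,8) via x @ 4.9383
    (1,9) via y @ 5.1001  # hit
  → r_7 = 5.1001

ranges = [6.9156, 2.4600, 1.2734, 1.4203, 1.3666, 1.5242, 5.1001]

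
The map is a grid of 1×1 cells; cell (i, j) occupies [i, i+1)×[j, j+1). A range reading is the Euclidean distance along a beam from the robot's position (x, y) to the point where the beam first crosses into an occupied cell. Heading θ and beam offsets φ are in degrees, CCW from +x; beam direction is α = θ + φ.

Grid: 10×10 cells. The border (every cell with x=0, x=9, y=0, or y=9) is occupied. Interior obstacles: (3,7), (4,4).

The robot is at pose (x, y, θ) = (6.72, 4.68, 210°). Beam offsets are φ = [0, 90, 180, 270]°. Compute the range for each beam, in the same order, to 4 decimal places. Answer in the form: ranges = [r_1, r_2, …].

ranges = [6.6049, 4.2493, 2.6327, 4.9883]

beam 1: φ=0°, α=210°
  direction (-0.8660, -0.5000); cell (6,4); t to first gridline: x 0.8314, y 1.3600 (then +1.1547 / +2.0000)
    (5,4) via x @ 0.8314
    (5,3) via y @ 1.3600
    (4,3) via x @ 1.9861
    (3,3) via x @ 3.1408
    (3,2) via y @ 3.3600
    (2,2) via x @ 4.2955
    (2,1) via y @ 5.3600
    (1,1) via x @ 5.4502
    (0,1) via x @ 6.6049  # hit
  → r_1 = 6.6049
beam 2: φ=90°, α=300°
  direction (0.5000, -0.8660); cell (6,4); t to first gridline: x 0.5600, y 0.7852 (then +2.0000 / +1.1547)
    (7,4) via x @ 0.5600
    (7,3) via y @ 0.7852
    (7,2) via y @ 1.9399
    (8,2) via x @ 2.5600
    (8,1) via y @ 3.0946
    (8,0) via y @ 4.2493  # hit
  → r_2 = 4.2493
beam 3: φ=180°, α=30°
  direction (0.8660, 0.5000); cell (6,4); t to first gridline: x 0.3233, y 0.6400 (then +1.1547 / +2.0000)
    (7,4) via x @ 0.3233
    (7,5) via y @ 0.6400
    (8,5) via x @ 1.4780
    (9,5) via x @ 2.6327  # hit
  → r_3 = 2.6327
beam 4: φ=270°, α=120°
  direction (-0.5000, 0.8660); cell (6,4); t to first gridline: x 1.4400, y 0.3695 (then +2.0000 / +1.1547)
    (6,5) via y @ 0.3695
    (5,5) via x @ 1.4400
    (5,6) via y @ 1.5242
    (5,7) via y @ 2.6789
    (4,7) via x @ 3.4400
    (4,8) via y @ 3.8336
    (4,9) via y @ 4.9883  # hit
  → r_4 = 4.9883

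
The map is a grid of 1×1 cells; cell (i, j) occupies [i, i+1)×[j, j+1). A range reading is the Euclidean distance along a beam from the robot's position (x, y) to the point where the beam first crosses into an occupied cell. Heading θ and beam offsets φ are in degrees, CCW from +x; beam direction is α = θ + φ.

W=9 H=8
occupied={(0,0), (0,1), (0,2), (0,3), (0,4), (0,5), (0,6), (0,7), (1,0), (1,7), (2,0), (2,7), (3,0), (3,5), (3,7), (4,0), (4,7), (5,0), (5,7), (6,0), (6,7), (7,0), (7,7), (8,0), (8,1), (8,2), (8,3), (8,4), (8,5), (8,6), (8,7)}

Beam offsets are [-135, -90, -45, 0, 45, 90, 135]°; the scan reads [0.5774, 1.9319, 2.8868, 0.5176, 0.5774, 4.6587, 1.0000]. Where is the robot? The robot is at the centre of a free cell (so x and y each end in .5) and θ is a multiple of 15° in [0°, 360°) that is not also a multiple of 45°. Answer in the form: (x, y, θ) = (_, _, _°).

The pose lattice has 41·16 = 656 candidates. Test each by forward raycasting.
  (5.5, 3.5, 210°): beam 1 = 3.6235 ≠ 0.5774 ✗
  (4.5, 1.5, 210°): beam 1 = 5.6940 ≠ 0.5774 ✗
  (7.5, 6.5, 165°): beam 2 = 0.5176 ≠ 1.9319 ✗
  (5.5, 4.5, 300°): beam 1 = 1.9319 ≠ 0.5774 ✗
  …
  (3.5, 6.5, 255°): r_1=0.5774, r_2=1.9319, r_3=2.8868, r_4=0.5176, r_5=0.5774, r_6=4.6587, r_7=1.0000 — all match ✓
Only this pose fits every beam.

(x, y, θ) = (3.5, 6.5, 255°)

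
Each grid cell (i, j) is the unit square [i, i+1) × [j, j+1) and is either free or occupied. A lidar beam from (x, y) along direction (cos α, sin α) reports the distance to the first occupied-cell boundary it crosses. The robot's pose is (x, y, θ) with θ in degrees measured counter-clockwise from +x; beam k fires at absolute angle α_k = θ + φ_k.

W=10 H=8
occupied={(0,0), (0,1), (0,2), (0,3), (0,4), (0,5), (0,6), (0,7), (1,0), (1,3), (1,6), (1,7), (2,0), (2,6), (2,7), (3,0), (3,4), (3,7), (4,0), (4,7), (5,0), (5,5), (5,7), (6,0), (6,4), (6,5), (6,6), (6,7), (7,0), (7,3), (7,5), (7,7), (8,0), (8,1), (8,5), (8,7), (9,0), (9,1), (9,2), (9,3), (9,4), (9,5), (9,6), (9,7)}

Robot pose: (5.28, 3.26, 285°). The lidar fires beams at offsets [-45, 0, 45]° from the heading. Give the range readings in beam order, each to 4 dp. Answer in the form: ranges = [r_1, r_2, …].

beam 1: φ=-45°, α=240°
  direction (-0.5000, -0.8660); cell (5,3); t to first gridline: x 0.5600, y 0.3002 (then +2.0000 / +1.1547)
    (5,2) via y @ 0.3002
    (4,2) via x @ 0.5600
    (4,1) via y @ 1.4549
    (3,1) via x @ 2.5600
    (3,0) via y @ 2.6096  # hit
  → r_1 = 2.6096
beam 2: φ=0°, α=285°
  direction (0.2588, -0.9659); cell (5,3); t to first gridline: x 2.7819, y 0.2692 (then +3.8637 / +1.0353)
    (5,2) via y @ 0.2692
    (5,1) via y @ 1.3044
    (5,0) via y @ 2.3397  # hit
  → r_2 = 2.3397
beam 3: φ=45°, α=330°
  direction (0.8660, -0.5000); cell (5,3); t to first gridline: x 0.8314, y 0.5200 (then +1.1547 / +2.0000)
    (5,2) via y @ 0.5200
    (6,2) via x @ 0.8314
    (7,2) via x @ 1.9861
    (7,1) via y @ 2.5200
    (8,1) via x @ 3.1408  # hit
  → r_3 = 3.1408

ranges = [2.6096, 2.3397, 3.1408]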